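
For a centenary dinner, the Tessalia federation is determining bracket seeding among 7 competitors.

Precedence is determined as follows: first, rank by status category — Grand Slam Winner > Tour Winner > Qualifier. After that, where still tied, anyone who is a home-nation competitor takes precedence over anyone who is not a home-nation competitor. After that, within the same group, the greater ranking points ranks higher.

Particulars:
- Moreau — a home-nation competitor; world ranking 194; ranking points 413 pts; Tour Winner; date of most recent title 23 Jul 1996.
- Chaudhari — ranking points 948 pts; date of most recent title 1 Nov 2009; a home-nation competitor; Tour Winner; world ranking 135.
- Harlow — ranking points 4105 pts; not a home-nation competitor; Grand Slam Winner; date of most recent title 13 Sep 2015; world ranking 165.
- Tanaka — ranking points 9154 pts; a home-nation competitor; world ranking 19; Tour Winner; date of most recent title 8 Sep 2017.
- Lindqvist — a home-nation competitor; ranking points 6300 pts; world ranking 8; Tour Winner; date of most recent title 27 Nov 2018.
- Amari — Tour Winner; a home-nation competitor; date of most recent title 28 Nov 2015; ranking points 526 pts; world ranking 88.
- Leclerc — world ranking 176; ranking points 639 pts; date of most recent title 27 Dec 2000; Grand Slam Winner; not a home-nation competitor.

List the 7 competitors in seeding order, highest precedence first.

By status category: Harlow and Leclerc (Grand Slam Winner); then Tanaka, Lindqvist, Chaudhari, Amari and Moreau (Tour Winner).
Harlow and Leclerc are each not a home-nation competitor, so the next rule applies.
Among Harlow and Leclerc, by ranking points (higher first): Harlow (4105 pts) before Leclerc (639 pts).
Tanaka, Lindqvist, Chaudhari, Amari and Moreau are each a home-nation competitor, so the next rule applies.
Among Tanaka, Lindqvist, Chaudhari, Amari and Moreau, by ranking points (higher first): Tanaka (9154 pts) before Lindqvist (6300 pts) before Chaudhari (948 pts) before Amari (526 pts) before Moreau (413 pts).
Full order: Harlow, Leclerc, Tanaka, Lindqvist, Chaudhari, Amari, Moreau.

Harlow, Leclerc, Tanaka, Lindqvist, Chaudhari, Amari, Moreau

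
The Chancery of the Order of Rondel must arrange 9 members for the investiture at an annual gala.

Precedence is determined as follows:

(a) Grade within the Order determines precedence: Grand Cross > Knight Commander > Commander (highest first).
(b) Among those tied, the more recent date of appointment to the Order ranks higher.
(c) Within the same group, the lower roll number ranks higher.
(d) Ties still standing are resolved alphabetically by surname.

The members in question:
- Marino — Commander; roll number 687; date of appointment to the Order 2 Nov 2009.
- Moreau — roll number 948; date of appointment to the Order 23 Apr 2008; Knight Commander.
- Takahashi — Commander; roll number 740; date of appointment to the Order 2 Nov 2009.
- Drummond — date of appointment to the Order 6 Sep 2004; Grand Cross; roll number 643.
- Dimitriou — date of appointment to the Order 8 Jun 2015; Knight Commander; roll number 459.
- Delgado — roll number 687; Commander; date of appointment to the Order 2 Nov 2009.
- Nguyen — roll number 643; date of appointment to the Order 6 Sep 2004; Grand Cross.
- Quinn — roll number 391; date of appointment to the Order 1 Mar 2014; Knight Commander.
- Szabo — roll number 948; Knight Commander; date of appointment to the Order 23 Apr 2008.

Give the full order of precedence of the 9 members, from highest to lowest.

By grade within the Order: Drummond and Nguyen (Grand Cross); then Dimitriou, Quinn, Moreau and Szabo (Knight Commander); then Delgado, Marino and Takahashi (Commander).
Drummond and Nguyen both have date of appointment to the Order 6 Sep 2004, so the next rule applies.
Drummond and Nguyen both have roll number 643, so the next rule applies.
Among Drummond and Nguyen, alphabetically by surname: Drummond before Nguyen.
Among Dimitriou, Quinn, Moreau and Szabo, by date of appointment to the Order (later first): Dimitriou (8 Jun 2015) before Quinn (1 Mar 2014) before Moreau and Szabo (23 Apr 2008).
Moreau and Szabo both have roll number 948, so the next rule applies.
Among Moreau and Szabo, alphabetically by surname: Moreau before Szabo.
Delgado, Marino and Takahashi all have date of appointment to the Order 2 Nov 2009, so the next rule applies.
Among Delgado, Marino and Takahashi, by roll number (lower first): Delgado and Marino (687) before Takahashi (740).
Among Delgado and Marino, alphabetically by surname: Delgado before Marino.
Full order: Drummond, Nguyen, Dimitriou, Quinn, Moreau, Szabo, Delgado, Marino, Takahashi.

Drummond, Nguyen, Dimitriou, Quinn, Moreau, Szabo, Delgado, Marino, Takahashi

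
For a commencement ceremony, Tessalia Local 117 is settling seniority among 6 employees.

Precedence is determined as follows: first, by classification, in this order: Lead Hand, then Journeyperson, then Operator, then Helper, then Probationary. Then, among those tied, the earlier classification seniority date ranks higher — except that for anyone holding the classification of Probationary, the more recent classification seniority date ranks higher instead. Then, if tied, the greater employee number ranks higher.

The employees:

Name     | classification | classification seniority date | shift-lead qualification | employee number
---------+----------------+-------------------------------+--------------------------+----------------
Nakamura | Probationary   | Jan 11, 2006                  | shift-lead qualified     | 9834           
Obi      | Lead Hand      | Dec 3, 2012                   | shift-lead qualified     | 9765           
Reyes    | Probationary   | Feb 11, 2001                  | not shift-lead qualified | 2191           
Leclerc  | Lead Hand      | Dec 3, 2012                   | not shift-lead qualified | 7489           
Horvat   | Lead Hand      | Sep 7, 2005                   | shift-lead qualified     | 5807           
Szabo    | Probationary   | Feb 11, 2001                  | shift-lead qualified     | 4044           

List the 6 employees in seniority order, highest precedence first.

Horvat, Obi, Leclerc, Nakamura, Szabo, Reyes

By classification: Horvat, Obi and Leclerc (Lead Hand); then Nakamura, Szabo and Reyes (Probationary).
Among Horvat, Obi and Leclerc, by classification seniority date (earlier first): Horvat (Sep 7, 2005) before Obi and Leclerc (Dec 3, 2012).
Among Obi and Leclerc, by employee number (higher first): Obi (9765) before Leclerc (7489).
Among Nakamura, Szabo and Reyes, by classification seniority date (later first) (reversed rule for this group): Nakamura (Jan 11, 2006) before Szabo and Reyes (Feb 11, 2001).
Among Szabo and Reyes, by employee number (higher first): Szabo (4044) before Reyes (2191).
Full order: Horvat, Obi, Leclerc, Nakamura, Szabo, Reyes.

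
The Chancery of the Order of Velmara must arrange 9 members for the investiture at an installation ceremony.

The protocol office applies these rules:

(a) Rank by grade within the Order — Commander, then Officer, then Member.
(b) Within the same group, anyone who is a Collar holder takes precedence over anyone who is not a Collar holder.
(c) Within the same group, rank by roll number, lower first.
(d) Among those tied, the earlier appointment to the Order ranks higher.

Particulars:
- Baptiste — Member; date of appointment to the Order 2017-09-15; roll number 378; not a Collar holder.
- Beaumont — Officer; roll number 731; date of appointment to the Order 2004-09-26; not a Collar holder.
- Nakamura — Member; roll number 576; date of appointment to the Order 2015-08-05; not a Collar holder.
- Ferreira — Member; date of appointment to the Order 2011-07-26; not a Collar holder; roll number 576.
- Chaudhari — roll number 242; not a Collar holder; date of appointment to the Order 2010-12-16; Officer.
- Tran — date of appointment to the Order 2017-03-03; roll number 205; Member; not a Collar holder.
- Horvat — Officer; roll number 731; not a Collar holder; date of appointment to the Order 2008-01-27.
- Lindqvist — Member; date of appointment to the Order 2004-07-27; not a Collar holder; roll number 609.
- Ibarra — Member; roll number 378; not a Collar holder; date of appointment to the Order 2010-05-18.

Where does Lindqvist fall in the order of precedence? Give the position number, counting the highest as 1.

By grade within the Order: Chaudhari, Beaumont and Horvat (Officer); then Tran, Ibarra, Baptiste, Ferreira, Nakamura and Lindqvist (Member).
Chaudhari, Beaumont and Horvat are each not a Collar holder, so the next rule applies.
Among Chaudhari, Beaumont and Horvat, by roll number (lower first): Chaudhari (242) before Beaumont and Horvat (731).
Among Beaumont and Horvat, by date of appointment to the Order (earlier first): Beaumont (2004-09-26) before Horvat (2008-01-27).
Tran, Ibarra, Baptiste, Ferreira, Nakamura and Lindqvist are each not a Collar holder, so the next rule applies.
Among Tran, Ibarra, Baptiste, Ferreira, Nakamura and Lindqvist, by roll number (lower first): Tran (205) before Ibarra and Baptiste (378) before Ferreira and Nakamura (576) before Lindqvist (609).
Among Ibarra and Baptiste, by date of appointment to the Order (earlier first): Ibarra (2010-05-18) before Baptiste (2017-09-15).
Among Ferreira and Nakamura, by date of appointment to the Order (earlier first): Ferreira (2011-07-26) before Nakamura (2015-08-05).
Order: Chaudhari, Beaumont, Horvat, Tran, Ibarra, Baptiste, Ferreira, Nakamura, Lindqvist. So position 9.

9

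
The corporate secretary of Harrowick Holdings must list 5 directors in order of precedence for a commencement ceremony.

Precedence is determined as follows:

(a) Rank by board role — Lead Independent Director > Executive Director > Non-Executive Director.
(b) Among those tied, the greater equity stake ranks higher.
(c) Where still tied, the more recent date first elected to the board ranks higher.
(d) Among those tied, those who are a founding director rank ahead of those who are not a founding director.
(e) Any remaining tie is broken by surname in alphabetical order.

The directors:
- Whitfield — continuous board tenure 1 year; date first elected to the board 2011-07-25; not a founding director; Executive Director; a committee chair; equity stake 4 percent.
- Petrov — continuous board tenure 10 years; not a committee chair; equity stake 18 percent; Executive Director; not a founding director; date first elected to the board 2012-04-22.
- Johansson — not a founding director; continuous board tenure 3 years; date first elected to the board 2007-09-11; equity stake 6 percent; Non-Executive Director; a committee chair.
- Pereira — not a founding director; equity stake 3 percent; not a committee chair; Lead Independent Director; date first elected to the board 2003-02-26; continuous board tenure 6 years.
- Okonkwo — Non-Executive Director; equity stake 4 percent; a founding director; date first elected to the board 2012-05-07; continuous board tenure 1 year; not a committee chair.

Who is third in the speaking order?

Whitfield

By board role: Pereira (Lead Independent Director); then Petrov and Whitfield (Executive Director); then Johansson and Okonkwo (Non-Executive Director).
Among Petrov and Whitfield, by equity stake (higher first): Petrov (18 percent) before Whitfield (4 percent).
Among Johansson and Okonkwo, by equity stake (higher first): Johansson (6 percent) before Okonkwo (4 percent).
Order: Pereira, Petrov, Whitfield, Johansson, Okonkwo.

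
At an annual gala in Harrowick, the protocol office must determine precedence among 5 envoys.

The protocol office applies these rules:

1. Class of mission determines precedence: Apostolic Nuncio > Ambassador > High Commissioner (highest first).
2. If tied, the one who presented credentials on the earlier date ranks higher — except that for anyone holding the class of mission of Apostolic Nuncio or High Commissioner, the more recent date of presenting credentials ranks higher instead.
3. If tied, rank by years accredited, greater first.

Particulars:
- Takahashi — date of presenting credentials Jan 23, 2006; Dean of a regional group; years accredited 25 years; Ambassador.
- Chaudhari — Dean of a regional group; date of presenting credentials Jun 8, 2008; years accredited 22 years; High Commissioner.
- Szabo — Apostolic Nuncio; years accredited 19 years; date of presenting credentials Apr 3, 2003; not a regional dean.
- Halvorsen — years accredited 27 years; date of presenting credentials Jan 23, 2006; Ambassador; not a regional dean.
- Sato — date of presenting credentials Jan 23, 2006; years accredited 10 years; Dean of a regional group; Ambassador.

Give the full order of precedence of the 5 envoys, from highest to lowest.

By class of mission: Szabo (Apostolic Nuncio); then Halvorsen, Takahashi and Sato (Ambassador); then Chaudhari (High Commissioner).
Halvorsen, Takahashi and Sato all have date of presenting credentials Jan 23, 2006, so the next rule applies.
Among Halvorsen, Takahashi and Sato, by years accredited (higher first): Halvorsen (27 years) before Takahashi (25 years) before Sato (10 years).
Full order: Szabo, Halvorsen, Takahashi, Sato, Chaudhari.

Szabo, Halvorsen, Takahashi, Sato, Chaudhari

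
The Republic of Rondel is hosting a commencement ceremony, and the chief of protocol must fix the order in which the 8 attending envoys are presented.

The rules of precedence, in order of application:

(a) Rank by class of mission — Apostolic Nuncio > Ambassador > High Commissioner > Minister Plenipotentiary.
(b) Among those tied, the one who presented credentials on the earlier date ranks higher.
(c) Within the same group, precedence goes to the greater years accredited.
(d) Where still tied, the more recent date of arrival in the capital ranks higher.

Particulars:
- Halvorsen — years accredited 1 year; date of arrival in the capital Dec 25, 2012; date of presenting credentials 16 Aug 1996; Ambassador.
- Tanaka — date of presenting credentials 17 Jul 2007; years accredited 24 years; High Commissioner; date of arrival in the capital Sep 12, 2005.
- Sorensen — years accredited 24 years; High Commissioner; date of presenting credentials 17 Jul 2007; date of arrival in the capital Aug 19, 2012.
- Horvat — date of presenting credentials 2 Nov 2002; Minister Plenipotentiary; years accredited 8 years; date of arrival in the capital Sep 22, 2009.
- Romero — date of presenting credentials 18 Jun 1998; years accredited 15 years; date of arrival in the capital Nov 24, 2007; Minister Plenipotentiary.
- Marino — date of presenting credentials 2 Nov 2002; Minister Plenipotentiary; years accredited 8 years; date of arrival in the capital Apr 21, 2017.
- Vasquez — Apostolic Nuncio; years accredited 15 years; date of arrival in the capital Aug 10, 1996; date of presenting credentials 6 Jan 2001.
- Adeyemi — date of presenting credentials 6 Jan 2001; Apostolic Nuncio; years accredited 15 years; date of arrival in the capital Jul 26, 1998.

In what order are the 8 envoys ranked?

By class of mission: Adeyemi and Vasquez (Apostolic Nuncio); then Halvorsen (Ambassador); then Sorensen and Tanaka (High Commissioner); then Romero, Marino and Horvat (Minister Plenipotentiary).
Adeyemi and Vasquez both have date of presenting credentials 6 Jan 2001, so the next rule applies.
Adeyemi and Vasquez both have years accredited 15 years, so the next rule applies.
Among Adeyemi and Vasquez, by date of arrival in the capital (later first): Adeyemi (Jul 26, 1998) before Vasquez (Aug 10, 1996).
Sorensen and Tanaka both have date of presenting credentials 17 Jul 2007, so the next rule applies.
Sorensen and Tanaka both have years accredited 24 years, so the next rule applies.
Among Sorensen and Tanaka, by date of arrival in the capital (later first): Sorensen (Aug 19, 2012) before Tanaka (Sep 12, 2005).
Among Romero, Marino and Horvat, by date of presenting credentials (earlier first): Romero (18 Jun 1998) before Marino and Horvat (2 Nov 2002).
Marino and Horvat both have years accredited 8 years, so the next rule applies.
Among Marino and Horvat, by date of arrival in the capital (later first): Marino (Apr 21, 2017) before Horvat (Sep 22, 2009).
Full order: Adeyemi, Vasquez, Halvorsen, Sorensen, Tanaka, Romero, Marino, Horvat.

Adeyemi, Vasquez, Halvorsen, Sorensen, Tanaka, Romero, Marino, Horvat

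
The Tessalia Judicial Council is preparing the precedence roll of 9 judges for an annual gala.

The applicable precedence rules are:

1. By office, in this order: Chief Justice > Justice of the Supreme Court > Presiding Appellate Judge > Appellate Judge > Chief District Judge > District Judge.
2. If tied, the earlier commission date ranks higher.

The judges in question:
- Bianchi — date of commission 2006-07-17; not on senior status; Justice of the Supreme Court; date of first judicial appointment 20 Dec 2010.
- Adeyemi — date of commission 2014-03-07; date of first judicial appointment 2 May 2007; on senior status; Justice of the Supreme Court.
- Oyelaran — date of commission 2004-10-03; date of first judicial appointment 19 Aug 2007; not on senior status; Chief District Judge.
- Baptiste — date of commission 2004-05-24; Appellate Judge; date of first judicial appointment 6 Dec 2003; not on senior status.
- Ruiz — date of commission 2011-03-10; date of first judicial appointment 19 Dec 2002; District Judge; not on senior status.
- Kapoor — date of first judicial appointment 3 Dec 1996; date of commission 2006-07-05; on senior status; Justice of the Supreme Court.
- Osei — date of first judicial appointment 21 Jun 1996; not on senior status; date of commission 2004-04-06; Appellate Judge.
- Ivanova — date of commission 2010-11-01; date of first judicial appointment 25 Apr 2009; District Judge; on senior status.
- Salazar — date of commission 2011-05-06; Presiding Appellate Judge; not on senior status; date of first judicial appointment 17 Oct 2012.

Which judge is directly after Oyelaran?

Ivanova

By office: Kapoor, Bianchi and Adeyemi (Justice of the Supreme Court); then Salazar (Presiding Appellate Judge); then Osei and Baptiste (Appellate Judge); then Oyelaran (Chief District Judge); then Ivanova and Ruiz (District Judge).
Among Kapoor, Bianchi and Adeyemi, by date of commission (earlier first): Kapoor (2006-07-05) before Bianchi (2006-07-17) before Adeyemi (2014-03-07).
Among Osei and Baptiste, by date of commission (earlier first): Osei (2004-04-06) before Baptiste (2004-05-24).
Among Ivanova and Ruiz, by date of commission (earlier first): Ivanova (2010-11-01) before Ruiz (2011-03-10).
Order: Kapoor, Bianchi, Adeyemi, Salazar, Osei, Baptiste, Oyelaran, Ivanova, Ruiz.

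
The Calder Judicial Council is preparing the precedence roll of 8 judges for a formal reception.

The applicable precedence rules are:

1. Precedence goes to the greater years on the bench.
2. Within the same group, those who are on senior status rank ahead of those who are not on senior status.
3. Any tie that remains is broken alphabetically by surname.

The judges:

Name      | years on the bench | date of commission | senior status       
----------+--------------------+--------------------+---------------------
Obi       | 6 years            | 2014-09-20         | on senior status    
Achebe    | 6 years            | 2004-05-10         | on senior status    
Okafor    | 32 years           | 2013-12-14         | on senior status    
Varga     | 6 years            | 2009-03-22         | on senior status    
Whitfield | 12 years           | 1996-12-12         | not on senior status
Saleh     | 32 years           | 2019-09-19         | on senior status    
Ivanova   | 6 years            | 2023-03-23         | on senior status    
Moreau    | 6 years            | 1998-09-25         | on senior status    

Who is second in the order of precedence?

By years on the bench (higher first): Okafor and Saleh (both 32 years); then Whitfield (12 years); then Achebe, Ivanova, Moreau, Obi and Varga (each 6 years).
Okafor and Saleh are each on senior status, so the next rule applies.
Among Okafor and Saleh, alphabetically by surname: Okafor before Saleh.
Achebe, Ivanova, Moreau, Obi and Varga are each on senior status, so the next rule applies.
Among Achebe, Ivanova, Moreau, Obi and Varga, alphabetically by surname: Achebe before Ivanova before Moreau before Obi before Varga.
Order: Okafor, Saleh, Whitfield, Achebe, Ivanova, Moreau, Obi, Varga.

Saleh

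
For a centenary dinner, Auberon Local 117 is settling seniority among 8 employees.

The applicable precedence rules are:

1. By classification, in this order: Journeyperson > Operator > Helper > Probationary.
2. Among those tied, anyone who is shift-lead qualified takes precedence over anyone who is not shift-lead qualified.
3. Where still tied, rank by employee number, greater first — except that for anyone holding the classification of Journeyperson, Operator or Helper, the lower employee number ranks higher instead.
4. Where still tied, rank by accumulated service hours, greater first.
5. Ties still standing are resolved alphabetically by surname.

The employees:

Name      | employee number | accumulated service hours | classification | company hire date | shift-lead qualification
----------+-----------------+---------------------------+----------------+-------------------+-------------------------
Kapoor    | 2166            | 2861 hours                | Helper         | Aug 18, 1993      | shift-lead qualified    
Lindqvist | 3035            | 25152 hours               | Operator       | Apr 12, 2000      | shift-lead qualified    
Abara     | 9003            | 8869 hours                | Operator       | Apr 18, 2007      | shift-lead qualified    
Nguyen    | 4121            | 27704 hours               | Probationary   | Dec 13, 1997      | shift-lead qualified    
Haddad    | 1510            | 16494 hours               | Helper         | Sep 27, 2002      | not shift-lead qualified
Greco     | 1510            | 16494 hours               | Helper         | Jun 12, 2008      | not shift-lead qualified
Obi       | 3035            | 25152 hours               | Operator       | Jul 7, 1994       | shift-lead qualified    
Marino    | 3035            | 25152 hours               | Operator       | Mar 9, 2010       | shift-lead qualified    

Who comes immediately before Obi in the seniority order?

Marino

By classification: Lindqvist, Marino, Obi and Abara (Operator); then Kapoor, Greco and Haddad (Helper); then Nguyen (Probationary).
Lindqvist, Marino, Obi and Abara are each shift-lead qualified, so the next rule applies.
Among Lindqvist, Marino, Obi and Abara, by employee number (lower first) (reversed rule for this group): Lindqvist, Marino and Obi (3035) before Abara (9003).
Lindqvist, Marino and Obi all have accumulated service hours 25152 hours, so the next rule applies.
Among Lindqvist, Marino and Obi, alphabetically by surname: Lindqvist before Marino before Obi.
Among Kapoor, Greco and Haddad, shift-lead qualified before not shift-lead qualified: Kapoor (shift-lead qualified) before Greco and Haddad (not shift-lead qualified).
Greco and Haddad both have employee number 1510, so the next rule applies.
Greco and Haddad both have accumulated service hours 16494 hours, so the next rule applies.
Among Greco and Haddad, alphabetically by surname: Greco before Haddad.
Order: Lindqvist, Marino, Obi, Abara, Kapoor, Greco, Haddad, Nguyen.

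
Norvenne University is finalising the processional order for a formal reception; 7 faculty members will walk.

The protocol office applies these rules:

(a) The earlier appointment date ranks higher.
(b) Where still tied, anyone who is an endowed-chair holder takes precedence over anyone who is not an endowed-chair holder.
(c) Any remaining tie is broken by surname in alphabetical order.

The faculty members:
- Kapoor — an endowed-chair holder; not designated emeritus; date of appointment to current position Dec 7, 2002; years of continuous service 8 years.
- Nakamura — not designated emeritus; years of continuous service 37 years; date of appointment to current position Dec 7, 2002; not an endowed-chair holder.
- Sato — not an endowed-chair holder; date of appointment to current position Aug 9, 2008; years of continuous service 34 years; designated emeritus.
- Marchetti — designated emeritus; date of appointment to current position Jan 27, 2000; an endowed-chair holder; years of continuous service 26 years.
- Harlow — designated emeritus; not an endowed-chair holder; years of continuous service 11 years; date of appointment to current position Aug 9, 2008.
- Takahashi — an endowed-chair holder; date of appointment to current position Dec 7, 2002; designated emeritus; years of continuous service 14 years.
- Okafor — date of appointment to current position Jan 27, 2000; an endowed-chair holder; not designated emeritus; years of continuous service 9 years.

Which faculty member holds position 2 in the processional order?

Okafor

By date of appointment to current position (earlier first): Marchetti and Okafor (both Jan 27, 2000); then Kapoor, Takahashi and Nakamura (each Dec 7, 2002); then Harlow and Sato (both Aug 9, 2008).
Marchetti and Okafor are each an endowed-chair holder, so the next rule applies.
Among Marchetti and Okafor, alphabetically by surname: Marchetti before Okafor.
Among Kapoor, Takahashi and Nakamura, an endowed-chair holder before not an endowed-chair holder: Kapoor and Takahashi (an endowed-chair holder) before Nakamura (not an endowed-chair holder).
Among Kapoor and Takahashi, alphabetically by surname: Kapoor before Takahashi.
Harlow and Sato are each not an endowed-chair holder, so the next rule applies.
Among Harlow and Sato, alphabetically by surname: Harlow before Sato.
Order: Marchetti, Okafor, Kapoor, Takahashi, Nakamura, Harlow, Sato.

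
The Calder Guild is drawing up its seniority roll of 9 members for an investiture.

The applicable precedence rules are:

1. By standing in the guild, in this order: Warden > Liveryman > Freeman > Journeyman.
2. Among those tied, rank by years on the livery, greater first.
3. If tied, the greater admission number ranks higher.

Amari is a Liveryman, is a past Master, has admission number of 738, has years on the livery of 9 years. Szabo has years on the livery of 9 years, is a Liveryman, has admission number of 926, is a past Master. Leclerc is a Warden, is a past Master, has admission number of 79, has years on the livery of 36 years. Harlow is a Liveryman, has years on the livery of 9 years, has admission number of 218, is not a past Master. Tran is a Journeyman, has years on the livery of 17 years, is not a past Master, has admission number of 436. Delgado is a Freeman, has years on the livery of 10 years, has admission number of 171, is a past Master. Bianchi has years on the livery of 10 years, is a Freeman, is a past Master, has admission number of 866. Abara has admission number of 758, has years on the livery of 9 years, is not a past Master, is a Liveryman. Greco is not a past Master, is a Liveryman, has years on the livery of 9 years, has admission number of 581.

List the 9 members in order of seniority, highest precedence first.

Leclerc, Szabo, Abara, Amari, Greco, Harlow, Bianchi, Delgado, Tran

By standing in the guild: Leclerc (Warden); then Szabo, Abara, Amari, Greco and Harlow (Liveryman); then Bianchi and Delgado (Freeman); then Tran (Journeyman).
Szabo, Abara, Amari, Greco and Harlow all have years on the livery 9 years, so the next rule applies.
Among Szabo, Abara, Amari, Greco and Harlow, by admission number (higher first): Szabo (926) before Abara (758) before Amari (738) before Greco (581) before Harlow (218).
Bianchi and Delgado both have years on the livery 10 years, so the next rule applies.
Among Bianchi and Delgado, by admission number (higher first): Bianchi (866) before Delgado (171).
Full order: Leclerc, Szabo, Abara, Amari, Greco, Harlow, Bianchi, Delgado, Tran.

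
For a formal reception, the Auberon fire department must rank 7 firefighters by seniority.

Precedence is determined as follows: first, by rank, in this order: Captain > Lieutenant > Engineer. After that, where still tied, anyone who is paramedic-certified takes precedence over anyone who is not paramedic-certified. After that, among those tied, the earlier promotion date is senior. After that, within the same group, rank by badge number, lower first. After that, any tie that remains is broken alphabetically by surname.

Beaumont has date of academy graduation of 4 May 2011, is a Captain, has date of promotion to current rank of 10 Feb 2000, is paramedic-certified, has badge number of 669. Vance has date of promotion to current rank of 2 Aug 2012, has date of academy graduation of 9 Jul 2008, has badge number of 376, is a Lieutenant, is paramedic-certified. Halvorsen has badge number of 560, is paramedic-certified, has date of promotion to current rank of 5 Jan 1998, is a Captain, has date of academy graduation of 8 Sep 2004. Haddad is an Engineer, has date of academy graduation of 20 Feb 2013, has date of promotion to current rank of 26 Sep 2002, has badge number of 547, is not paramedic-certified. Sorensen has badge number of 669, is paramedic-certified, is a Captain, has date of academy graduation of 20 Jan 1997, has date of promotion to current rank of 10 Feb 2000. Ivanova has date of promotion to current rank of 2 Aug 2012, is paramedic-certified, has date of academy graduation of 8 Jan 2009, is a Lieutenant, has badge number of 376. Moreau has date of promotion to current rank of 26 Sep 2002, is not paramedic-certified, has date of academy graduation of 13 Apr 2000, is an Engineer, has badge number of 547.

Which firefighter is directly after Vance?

By rank: Halvorsen, Beaumont and Sorensen (Captain); then Ivanova and Vance (Lieutenant); then Haddad and Moreau (Engineer).
Halvorsen, Beaumont and Sorensen are each paramedic-certified, so the next rule applies.
Among Halvorsen, Beaumont and Sorensen, by date of promotion to current rank (earlier first): Halvorsen (5 Jan 1998) before Beaumont and Sorensen (10 Feb 2000).
Beaumont and Sorensen both have badge number 669, so the next rule applies.
Among Beaumont and Sorensen, alphabetically by surname: Beaumont before Sorensen.
Ivanova and Vance are each paramedic-certified, so the next rule applies.
Ivanova and Vance both have date of promotion to current rank 2 Aug 2012, so the next rule applies.
Ivanova and Vance both have badge number 376, so the next rule applies.
Among Ivanova and Vance, alphabetically by surname: Ivanova before Vance.
Haddad and Moreau are each not paramedic-certified, so the next rule applies.
Haddad and Moreau both have date of promotion to current rank 26 Sep 2002, so the next rule applies.
Haddad and Moreau both have badge number 547, so the next rule applies.
Among Haddad and Moreau, alphabetically by surname: Haddad before Moreau.
Order: Halvorsen, Beaumont, Sorensen, Ivanova, Vance, Haddad, Moreau.

Haddad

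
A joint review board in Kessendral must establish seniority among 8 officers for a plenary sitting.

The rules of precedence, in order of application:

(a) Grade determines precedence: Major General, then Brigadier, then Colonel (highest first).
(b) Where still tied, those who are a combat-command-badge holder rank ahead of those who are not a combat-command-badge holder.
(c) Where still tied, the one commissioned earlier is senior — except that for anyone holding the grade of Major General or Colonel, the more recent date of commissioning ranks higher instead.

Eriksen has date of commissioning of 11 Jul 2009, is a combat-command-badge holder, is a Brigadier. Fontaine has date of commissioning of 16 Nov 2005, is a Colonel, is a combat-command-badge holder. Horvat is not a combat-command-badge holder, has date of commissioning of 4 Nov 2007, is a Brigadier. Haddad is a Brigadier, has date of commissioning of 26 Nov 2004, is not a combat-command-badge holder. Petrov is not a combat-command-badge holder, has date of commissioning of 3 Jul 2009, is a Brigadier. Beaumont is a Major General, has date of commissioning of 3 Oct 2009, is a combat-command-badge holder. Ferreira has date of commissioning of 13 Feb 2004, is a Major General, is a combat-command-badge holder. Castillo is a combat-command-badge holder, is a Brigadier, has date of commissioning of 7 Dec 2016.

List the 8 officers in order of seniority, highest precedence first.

By grade: Beaumont and Ferreira (Major General); then Eriksen, Castillo, Haddad, Horvat and Petrov (Brigadier); then Fontaine (Colonel).
Beaumont and Ferreira are each a combat-command-badge holder, so the next rule applies.
Among Beaumont and Ferreira, by date of commissioning (later first) (reversed rule for this group): Beaumont (3 Oct 2009) before Ferreira (13 Feb 2004).
Among Eriksen, Castillo, Haddad, Horvat and Petrov, a combat-command-badge holder before not a combat-command-badge holder: Eriksen and Castillo (a combat-command-badge holder) before Haddad, Horvat and Petrov (not a combat-command-badge holder).
Among Eriksen and Castillo, by date of commissioning (earlier first): Eriksen (11 Jul 2009) before Castillo (7 Dec 2016).
Among Haddad, Horvat and Petrov, by date of commissioning (earlier first): Haddad (26 Nov 2004) before Horvat (4 Nov 2007) before Petrov (3 Jul 2009).
Full order: Beaumont, Ferreira, Eriksen, Castillo, Haddad, Horvat, Petrov, Fontaine.

Beaumont, Ferreira, Eriksen, Castillo, Haddad, Horvat, Petrov, Fontaine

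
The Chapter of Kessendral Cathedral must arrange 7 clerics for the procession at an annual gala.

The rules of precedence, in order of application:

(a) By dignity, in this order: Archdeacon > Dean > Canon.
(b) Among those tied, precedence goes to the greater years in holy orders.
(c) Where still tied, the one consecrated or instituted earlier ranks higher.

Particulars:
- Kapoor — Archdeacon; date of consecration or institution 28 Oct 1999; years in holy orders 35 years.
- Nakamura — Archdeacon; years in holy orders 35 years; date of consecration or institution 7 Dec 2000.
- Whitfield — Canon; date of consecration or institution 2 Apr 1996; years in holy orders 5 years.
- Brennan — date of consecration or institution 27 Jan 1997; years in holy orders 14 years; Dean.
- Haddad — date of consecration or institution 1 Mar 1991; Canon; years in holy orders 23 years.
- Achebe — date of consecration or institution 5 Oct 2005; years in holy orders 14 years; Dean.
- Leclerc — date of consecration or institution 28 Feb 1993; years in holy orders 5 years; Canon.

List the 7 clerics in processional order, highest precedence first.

Kapoor, Nakamura, Brennan, Achebe, Haddad, Leclerc, Whitfield

By dignity: Kapoor and Nakamura (Archdeacon); then Brennan and Achebe (Dean); then Haddad, Leclerc and Whitfield (Canon).
Kapoor and Nakamura both have years in holy orders 35 years, so the next rule applies.
Among Kapoor and Nakamura, by date of consecration or institution (earlier first): Kapoor (28 Oct 1999) before Nakamura (7 Dec 2000).
Brennan and Achebe both have years in holy orders 14 years, so the next rule applies.
Among Brennan and Achebe, by date of consecration or institution (earlier first): Brennan (27 Jan 1997) before Achebe (5 Oct 2005).
Among Haddad, Leclerc and Whitfield, by years in holy orders (higher first): Haddad (23 years) before Leclerc and Whitfield (5 years).
Among Leclerc and Whitfield, by date of consecration or institution (earlier first): Leclerc (28 Feb 1993) before Whitfield (2 Apr 1996).
Full order: Kapoor, Nakamura, Brennan, Achebe, Haddad, Leclerc, Whitfield.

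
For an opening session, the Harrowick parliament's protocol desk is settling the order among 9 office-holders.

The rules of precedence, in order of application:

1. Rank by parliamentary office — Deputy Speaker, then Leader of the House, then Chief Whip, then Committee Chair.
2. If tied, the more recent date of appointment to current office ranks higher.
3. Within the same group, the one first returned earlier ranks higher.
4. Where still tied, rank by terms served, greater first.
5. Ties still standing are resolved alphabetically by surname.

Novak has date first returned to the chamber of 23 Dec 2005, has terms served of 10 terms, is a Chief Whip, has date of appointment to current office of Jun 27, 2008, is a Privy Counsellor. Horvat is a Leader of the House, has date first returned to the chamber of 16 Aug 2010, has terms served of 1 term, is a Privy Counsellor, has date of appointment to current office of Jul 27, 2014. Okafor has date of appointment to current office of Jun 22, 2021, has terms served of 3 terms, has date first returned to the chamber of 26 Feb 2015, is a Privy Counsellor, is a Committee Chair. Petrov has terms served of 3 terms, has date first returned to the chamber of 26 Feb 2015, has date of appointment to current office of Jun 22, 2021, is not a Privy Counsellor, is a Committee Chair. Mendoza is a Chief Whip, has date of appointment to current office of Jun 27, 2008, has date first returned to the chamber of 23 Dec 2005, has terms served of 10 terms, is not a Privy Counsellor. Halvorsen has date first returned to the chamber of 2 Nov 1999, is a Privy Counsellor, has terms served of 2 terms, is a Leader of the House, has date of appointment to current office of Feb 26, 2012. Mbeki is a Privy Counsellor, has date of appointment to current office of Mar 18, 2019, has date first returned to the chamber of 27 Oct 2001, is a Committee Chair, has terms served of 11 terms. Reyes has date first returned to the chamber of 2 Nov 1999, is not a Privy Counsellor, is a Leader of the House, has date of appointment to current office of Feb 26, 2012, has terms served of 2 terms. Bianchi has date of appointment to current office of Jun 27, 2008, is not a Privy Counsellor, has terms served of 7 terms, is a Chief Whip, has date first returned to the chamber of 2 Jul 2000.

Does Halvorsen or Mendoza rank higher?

Halvorsen

By parliamentary office: Horvat, Halvorsen and Reyes (Leader of the House); then Bianchi, Mendoza and Novak (Chief Whip); then Okafor, Petrov and Mbeki (Committee Chair).
Among Horvat, Halvorsen and Reyes, by date of appointment to current office (later first): Horvat (Jul 27, 2014) before Halvorsen and Reyes (Feb 26, 2012).
Halvorsen and Reyes both have date first returned to the chamber 2 Nov 1999, so the next rule applies.
Halvorsen and Reyes both have terms served 2 terms, so the next rule applies.
Among Halvorsen and Reyes, alphabetically by surname: Halvorsen before Reyes.
Bianchi, Mendoza and Novak all have date of appointment to current office Jun 27, 2008, so the next rule applies.
Among Bianchi, Mendoza and Novak, by date first returned to the chamber (earlier first): Bianchi (2 Jul 2000) before Mendoza and Novak (23 Dec 2005).
Mendoza and Novak both have terms served 10 terms, so the next rule applies.
Among Mendoza and Novak, alphabetically by surname: Mendoza before Novak.
Among Okafor, Petrov and Mbeki, by date of appointment to current office (later first): Okafor and Petrov (Jun 22, 2021) before Mbeki (Mar 18, 2019).
Okafor and Petrov both have date first returned to the chamber 26 Feb 2015, so the next rule applies.
Okafor and Petrov both have terms served 3 terms, so the next rule applies.
Among Okafor and Petrov, alphabetically by surname: Okafor before Petrov.
So Halvorsen takes precedence.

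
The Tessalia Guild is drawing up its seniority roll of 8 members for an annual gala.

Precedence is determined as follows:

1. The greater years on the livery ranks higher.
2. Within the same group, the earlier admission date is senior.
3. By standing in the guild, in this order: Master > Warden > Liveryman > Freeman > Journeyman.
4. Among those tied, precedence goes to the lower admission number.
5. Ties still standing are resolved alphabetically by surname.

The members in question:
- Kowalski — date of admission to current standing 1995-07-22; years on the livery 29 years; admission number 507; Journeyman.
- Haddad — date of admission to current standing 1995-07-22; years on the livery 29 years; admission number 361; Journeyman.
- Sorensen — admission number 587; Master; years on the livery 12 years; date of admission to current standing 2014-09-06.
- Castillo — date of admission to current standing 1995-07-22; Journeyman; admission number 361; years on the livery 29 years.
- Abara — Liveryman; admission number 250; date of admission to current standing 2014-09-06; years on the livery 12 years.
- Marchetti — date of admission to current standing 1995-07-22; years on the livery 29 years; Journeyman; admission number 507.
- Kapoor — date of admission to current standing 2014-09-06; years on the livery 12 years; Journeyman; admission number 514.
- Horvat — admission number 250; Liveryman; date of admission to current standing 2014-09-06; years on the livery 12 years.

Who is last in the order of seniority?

Kapoor

By years on the livery (higher first): Castillo, Haddad, Kowalski and Marchetti (each 29 years); then Sorensen, Abara, Horvat and Kapoor (each 12 years).
Castillo, Haddad, Kowalski and Marchetti all have date of admission to current standing 1995-07-22, so the next rule applies.
Castillo, Haddad, Kowalski and Marchetti are each Journeyman, so the next rule applies.
Among Castillo, Haddad, Kowalski and Marchetti, by admission number (lower first): Castillo and Haddad (361) before Kowalski and Marchetti (507).
Among Castillo and Haddad, alphabetically by surname: Castillo before Haddad.
Among Kowalski and Marchetti, alphabetically by surname: Kowalski before Marchetti.
Sorensen, Abara, Horvat and Kapoor all have date of admission to current standing 2014-09-06, so the next rule applies.
Among Sorensen, Abara, Horvat and Kapoor, by standing in the guild: Sorensen (Master) before Abara and Horvat (Liveryman) before Kapoor (Journeyman).
Abara and Horvat both have admission number 250, so the next rule applies.
Among Abara and Horvat, alphabetically by surname: Abara before Horvat.
Order: Castillo, Haddad, Kowalski, Marchetti, Sorensen, Abara, Horvat, Kapoor.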